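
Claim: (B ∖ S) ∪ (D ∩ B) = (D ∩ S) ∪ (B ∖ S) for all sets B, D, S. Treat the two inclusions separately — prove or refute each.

(⟹) Let x ∈ (B ∖ S) ∪ (D ∩ B). Then either x ∈ B and x ∉ D, S; or x ∈ B ∩ D and x ∉ S; or x ∈ B ∩ D ∩ S. In each case x ∈ (D ∩ S) ∪ (B ∖ S), so (B ∖ S) ∪ (D ∩ B) ⊆ (D ∩ S) ∪ (B ∖ S).

(⟸) This inclusion fails. Take B = ∅, D = {1}, S = {1}; then 1 ∈ (D ∩ S) ∪ (B ∖ S) but 1 ∉ (B ∖ S) ∪ (D ∩ B).

The sets are not equal: only the forward inclusion holds.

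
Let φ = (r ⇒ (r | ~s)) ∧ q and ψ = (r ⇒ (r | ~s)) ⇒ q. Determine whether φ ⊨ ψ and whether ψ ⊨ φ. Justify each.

Equivalent; both directions hold.

Forward direction. Assume the antecedent. If s is true, the antecedent forces (s = T, q = T, r = F) or (s = T, q = T, r = T), and (r ⇒ (r | ~s)) ⇒ q holds there. If s is false, the antecedent forces (s = F, q = T, r = F) or (s = F, q = T, r = T), and (r ⇒ (r | ~s)) ⇒ q holds there. Either way (r ⇒ (r | ~s)) ⇒ q holds.

Converse. Assume the antecedent. If s is true, the antecedent forces (s = T, q = T, r = F) or (s = T, q = T, r = T), and (r ⇒ (r | ~s)) ∧ q holds there. If s is false, the antecedent forces (s = F, q = T, r = F) or (s = F, q = T, r = T), and (r ⇒ (r | ~s)) ∧ q holds there. Either way (r ⇒ (r | ~s)) ∧ q holds.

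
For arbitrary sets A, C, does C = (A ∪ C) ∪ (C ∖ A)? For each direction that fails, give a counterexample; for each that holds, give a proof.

(⊆) holds; (⊇) fails.

(⊆) Let x ∈ C. Then either x ∈ C and x ∉ A; or x ∈ A ∩ C. In each case x ∈ (A ∪ C) ∪ (C ∖ A), so C ⊆ (A ∪ C) ∪ (C ∖ A).

(⊇) This inclusion fails. Take A = {1}, C = ∅; then 1 ∈ (A ∪ C) ∪ (C ∖ A) but 1 ∉ C.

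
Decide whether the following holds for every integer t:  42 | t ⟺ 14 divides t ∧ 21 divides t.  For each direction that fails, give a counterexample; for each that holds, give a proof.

Both implications hold.

[⇒] If 42 ∣ t, write t = 42q. Since 42 = 3·14, t = 14·(3q), so 14 ∣ t; and since 42 = 2·21, t = 21·(2q), so 21 ∣ t.

[⇐] Suppose 14 ∣ t and 21 ∣ t. Any common multiple of 14 and 21 is a multiple of their lcm; here lcm(14, 21) = 14·21/gcd(14, 21) = 294/7 = 42, so 42 ∣ t.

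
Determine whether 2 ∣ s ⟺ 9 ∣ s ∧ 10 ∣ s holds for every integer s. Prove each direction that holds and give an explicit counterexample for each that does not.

[⇒] This fails: take s = 2. Certainly 2 ∣ 2, but 9 ∤ 2.

[⇐] Suppose 9 ∣ s and 10 ∣ s. Any common multiple of 9 and 10 is a multiple of their lcm; here gcd(9, 10) = 1, so lcm(9, 10) = 9·10 = 90, so 90 ∣ s. Since 2 ∣ 90, it follows that 2 ∣ s.

(⇒) fails; (⇐) holds.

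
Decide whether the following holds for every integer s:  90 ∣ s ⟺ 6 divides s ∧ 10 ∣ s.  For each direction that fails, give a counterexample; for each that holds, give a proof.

(⇒) If 90 ∣ s, write s = 90q. Since 90 = 15·6, s = 6·(15q), so 6 ∣ s; and since 90 = 9·10, s = 10·(9q), so 10 ∣ s.

(⇐) This fails: take s = 30. Both 6 ∣ 30 and 10 ∣ 30, yet 30 is not a multiple of 90 (since 30 = 0·90 + 30), so 90 ∤ 30.

The forward direction holds; the converse fails.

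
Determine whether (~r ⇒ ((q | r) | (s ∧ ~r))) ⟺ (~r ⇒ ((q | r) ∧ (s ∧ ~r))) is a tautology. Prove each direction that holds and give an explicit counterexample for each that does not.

Only the converse holds.

[⇒] This fails. Under s = T, q = F, r = F, the left side is true but the right side is false.

[⇐] Assume the antecedent. If s is true, ~r ⇒ ((q | r) | (s ∧ ~r)) reduces to true regardless of the other variables. If s is false, the antecedent forces (s = F, q = F, r = T) or (s = F, q = T, r = T), and ~r ⇒ ((q | r) | (s ∧ ~r)) holds there. Either way ~r ⇒ ((q | r) | (s ∧ ~r)) holds.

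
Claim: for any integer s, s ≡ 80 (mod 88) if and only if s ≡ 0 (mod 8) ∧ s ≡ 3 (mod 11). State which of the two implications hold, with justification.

[⇐] If s ≡ 0 (mod 8) and s ≡ 3 (mod 11), then by the Chinese remainder theorem s ≡ 80 (mod 88). This is exactly s ≡ 80 (mod 88).

[⇒] Suppose s ≡ 80 (mod 88); write s = 88j + 80. Since 8 ∣ 88, reducing mod 8 gives s ≡ 80 ≡ 0 (mod 8); since 11 ∣ 88, reducing mod 11 gives s ≡ 80 ≡ 3 (mod 11).

Equivalent; both directions hold.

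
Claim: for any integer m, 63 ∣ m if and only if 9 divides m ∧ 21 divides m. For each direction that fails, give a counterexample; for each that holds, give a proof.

(⟹) If 63 ∣ m, write m = 63q. Since 63 = 7·9, m = 9·(7q), so 9 ∣ m; and since 63 = 3·21, m = 21·(3q), so 21 ∣ m.

(⟸) Suppose 9 ∣ m and 21 ∣ m. Any common multiple of 9 and 21 is a multiple of their lcm; here lcm(9, 21) = 9·21/gcd(9, 21) = 189/3 = 63, so 63 ∣ m.

Both directions hold.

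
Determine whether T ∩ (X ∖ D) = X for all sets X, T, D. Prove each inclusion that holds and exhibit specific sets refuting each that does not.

Only the forward inclusion holds.

Forward inclusion. Let x ∈ T ∩ (X ∖ D). Then x ∈ X ∩ T and x ∉ D, from which x ∈ X.

Reverse inclusion. This inclusion fails. Take X = {1}, T = ∅, D = ∅; then 1 ∈ X but 1 ∉ T ∩ (X ∖ D).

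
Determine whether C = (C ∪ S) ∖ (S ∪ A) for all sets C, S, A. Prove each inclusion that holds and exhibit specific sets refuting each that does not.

(⟹) This inclusion fails. Take C = {1}, S = {1}, A = ∅; then 1 ∈ C but 1 ∉ (C ∪ S) ∖ (S ∪ A).

(⟸) Let x ∈ (C ∪ S) ∖ (S ∪ A). Then x ∈ C and x ∉ S, A, from which x ∈ C.

The sets are not equal: only the reverse inclusion holds.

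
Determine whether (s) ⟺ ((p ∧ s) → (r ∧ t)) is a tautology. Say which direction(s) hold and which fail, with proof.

(⟹) This fails. Under p = T, t = F, r = F, s = T, the left side is true but the right side is false.

(⟸) This fails. Under p = F, t = F, r = F, s = F, the left side is false but the right side is true.

Both directions fail.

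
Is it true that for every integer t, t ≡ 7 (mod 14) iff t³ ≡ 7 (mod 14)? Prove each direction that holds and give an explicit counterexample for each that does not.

(←) Suppose t³ ≡ 7 (mod 14). The only residue r in {0, …, 13} with r³ ≡ 7 (mod 14) is r = 7, so t ≡ 7 (mod 14).

(→) Suppose t ≡ 7 (mod 14). Write t = 14j + 7. Then (14j + 7)³ = 2744j³ + 4116j² + 2058j + 343 = 14(196j³ + 294j² + 147j + 24) + 7, so t³ ≡ 7 (mod 14).

Equivalent; both directions hold.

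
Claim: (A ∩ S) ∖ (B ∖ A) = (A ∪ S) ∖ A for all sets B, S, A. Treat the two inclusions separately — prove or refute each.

(⊆) fails and (⊇) fails.

Forward inclusion. This inclusion fails. Take B = ∅, S = {1}, A = {1}; then 1 ∈ (A ∩ S) ∖ (B ∖ A) but 1 ∉ (A ∪ S) ∖ A.

Reverse inclusion. This inclusion fails. Take B = ∅, S = {1}, A = ∅; then 1 ∈ (A ∪ S) ∖ A but 1 ∉ (A ∩ S) ∖ (B ∖ A).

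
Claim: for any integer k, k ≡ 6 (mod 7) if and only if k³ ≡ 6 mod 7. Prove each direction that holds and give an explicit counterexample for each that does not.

(⟹) Suppose k ≡ 6 (mod 7). Write k = 7j + 6. Then (7j + 6)³ = 343j³ + 882j² + 756j + 216 = 7(49j³ + 126j² + 108j + 30) + 6, so k³ ≡ 6 (mod 7).

(⟸) This fails: take k = 3. Then 3³ = 27 ≡ 6 (mod 7), yet 3 ≡ 3 (mod 7), not 6.

(⇒) holds; (⇐) fails.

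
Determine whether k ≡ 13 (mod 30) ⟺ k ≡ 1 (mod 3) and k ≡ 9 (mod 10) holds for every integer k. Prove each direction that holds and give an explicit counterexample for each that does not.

Neither implication holds.

Forward direction. This fails: k = 13 gives 13 ≡ 13 (mod 30) but 13 ≡ 3 (mod 10), so the conjunction on the right does not hold.

Converse. This fails: k = 19 satisfies both congruences on the right (19 ≡ 1 mod 3 and 19 ≡ 9 mod 10) yet 19 ≡ 19 (mod 30), not 13.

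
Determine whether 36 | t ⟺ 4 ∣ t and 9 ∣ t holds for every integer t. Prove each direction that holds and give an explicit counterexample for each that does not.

Forward direction. If 36 ∣ t, write t = 36q. Since 36 = 9·4, t = 4·(9q), so 4 ∣ t; and since 36 = 4·9, t = 9·(4q), so 9 ∣ t.

Converse. Suppose 4 ∣ t and 9 ∣ t. Any common multiple of 4 and 9 is a multiple of their lcm; here gcd(4, 9) = 1, so lcm(4, 9) = 4·9 = 36, so 36 ∣ t.

The biconditional holds.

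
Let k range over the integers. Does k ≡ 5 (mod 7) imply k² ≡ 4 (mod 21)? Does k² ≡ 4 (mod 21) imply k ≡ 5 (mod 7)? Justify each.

Both directions fail.

(→) This fails: take k = 12. Then 12 ≡ 5 (mod 7), but 12² = 144 ≡ 18 (mod 21), not 4.

(←) This fails: take k = 2. Then 2² = 4 ≡ 4 (mod 21), yet 2 ≡ 2 (mod 7), not 5.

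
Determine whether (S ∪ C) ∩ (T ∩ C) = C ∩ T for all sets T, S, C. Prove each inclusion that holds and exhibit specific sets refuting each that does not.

Both inclusions hold.

(⟹) Let x ∈ (S ∪ C) ∩ (T ∩ C). Then either x ∈ T ∩ C and x ∉ S; or x ∈ T ∩ S ∩ C. In each case x ∈ C ∩ T, so (S ∪ C) ∩ (T ∩ C) ⊆ C ∩ T.

(⟸) Let x ∈ C ∩ T. Then either x ∈ T ∩ C and x ∉ S; or x ∈ T ∩ S ∩ C. In each case x ∈ (S ∪ C) ∩ (T ∩ C), so C ∩ T ⊆ (S ∪ C) ∩ (T ∩ C).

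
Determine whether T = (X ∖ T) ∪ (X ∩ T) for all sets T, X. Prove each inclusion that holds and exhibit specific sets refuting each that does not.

(⊆) This inclusion fails. Take T = {1}, X = ∅; then 1 ∈ T but 1 ∉ (X ∖ T) ∪ (X ∩ T).

(⊇) This inclusion fails. Take T = ∅, X = {1}; then 1 ∈ (X ∖ T) ∪ (X ∩ T) but 1 ∉ T.

Both inclusions fail.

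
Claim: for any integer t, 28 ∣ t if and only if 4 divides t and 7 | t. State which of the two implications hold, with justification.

Forward direction. If 28 ∣ t, write t = 28q. Since 28 = 7·4, t = 4·(7q), so 4 ∣ t; and since 28 = 4·7, t = 7·(4q), so 7 ∣ t.

Converse. Suppose 4 ∣ t and 7 ∣ t. Any common multiple of 4 and 7 is a multiple of their lcm; here gcd(4, 7) = 1, so lcm(4, 7) = 4·7 = 28, so 28 ∣ t.

Equivalent; both directions hold.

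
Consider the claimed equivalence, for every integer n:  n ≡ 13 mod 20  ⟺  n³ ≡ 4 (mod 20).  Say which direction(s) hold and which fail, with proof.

Forward direction. This fails: take n = 13. Then 13 ≡ 13 (mod 20), but 13³ = 2197 ≡ 17 (mod 20), not 4.

Converse. This fails: take n = 4. Then 4³ = 64 ≡ 4 (mod 20), yet 4 ≡ 4 (mod 20), not 13.

(⇒) fails and (⇐) fails.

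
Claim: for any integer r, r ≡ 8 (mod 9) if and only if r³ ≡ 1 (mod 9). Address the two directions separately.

(⇒) This fails: take r = 8. Then 8 ≡ 8 (mod 9), but 8³ = 512 ≡ 8 (mod 9), not 1.

(⇐) This fails: take r = 1. Then 1³ = 1 ≡ 1 (mod 9), yet 1 ≡ 1 (mod 9), not 8.

Neither implication holds.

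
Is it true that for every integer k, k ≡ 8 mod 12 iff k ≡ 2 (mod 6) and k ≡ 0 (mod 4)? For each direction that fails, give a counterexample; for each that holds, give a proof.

(⟸) If k ≡ 2 (mod 6) and k ≡ 0 (mod 4), then by the Chinese remainder theorem k ≡ 8 (mod 12). This is exactly k ≡ 8 (mod 12).

(⟹) Suppose k ≡ 8 (mod 12); write k = 12j + 8. Since 6 ∣ 12, reducing mod 6 gives k ≡ 8 ≡ 2 (mod 6); since 4 ∣ 12, reducing mod 4 gives k ≡ 8 ≡ 0 (mod 4).

Both directions hold.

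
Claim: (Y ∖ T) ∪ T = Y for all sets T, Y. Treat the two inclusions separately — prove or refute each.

(⊆) This inclusion fails. Take T = {1}, Y = ∅; then 1 ∈ (Y ∖ T) ∪ T but 1 ∉ Y.

(⊇) Let x ∈ Y. Then either x ∈ Y and x ∉ T; or x ∈ T ∩ Y. In each case x ∈ (Y ∖ T) ∪ T, so Y ⊆ (Y ∖ T) ∪ T.

Only the reverse inclusion holds.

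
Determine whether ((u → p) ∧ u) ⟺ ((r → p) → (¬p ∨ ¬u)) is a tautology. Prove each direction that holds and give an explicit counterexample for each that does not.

(⇒) This fails. Under r = F, p = T, u = T, the left side is true but the right side is false.

(⇐) This fails. Under r = F, p = F, u = F, the left side is false but the right side is true.

(⇒) fails and (⇐) fails.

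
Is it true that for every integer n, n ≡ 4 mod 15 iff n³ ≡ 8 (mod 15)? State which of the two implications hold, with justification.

Neither direction holds.

Forward direction. This fails: take n = 4. Then 4 ≡ 4 (mod 15), but 4³ = 64 ≡ 4 (mod 15), not 8.

Converse. This fails: take n = 2. Then 2³ = 8 ≡ 8 (mod 15), yet 2 ≡ 2 (mod 15), not 4.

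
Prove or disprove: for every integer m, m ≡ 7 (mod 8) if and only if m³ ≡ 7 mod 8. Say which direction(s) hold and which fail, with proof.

(⇐) For the converse, argue contrapositively. If m ≢ 7 (mod 8), then m is congruent to one of 0, 1, 2, 3, 4, 5, 6 modulo 8, and these give m³ ≡ 0, 1, 0, 3, 0, 5, 0 respectively — never 7.

(⇒) Suppose m ≡ 7 (mod 8). Write m = 8j + 7. Then (8j + 7)³ = 512j³ + 1344j² + 1176j + 343 = 8(64j³ + 168j² + 147j + 42) + 7, so m³ ≡ 7 (mod 8).

Both directions hold; the statement is true.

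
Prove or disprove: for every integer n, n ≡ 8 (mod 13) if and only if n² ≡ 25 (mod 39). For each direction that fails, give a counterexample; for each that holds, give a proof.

Neither implication holds.

[⇒] This fails: take n = 21. Then 21 ≡ 8 (mod 13), but 21² = 441 ≡ 12 (mod 39), not 25.

[⇐] This fails: take n = 5. Then 5² = 25 ≡ 25 (mod 39), yet 5 ≡ 5 (mod 13), not 8.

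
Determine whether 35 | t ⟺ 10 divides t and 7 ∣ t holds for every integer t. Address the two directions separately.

(⇒) This fails: take t = 35. Certainly 35 ∣ 35, but 10 ∤ 35.

(⇐) Suppose 10 ∣ t and 7 ∣ t. Any common multiple of 10 and 7 is a multiple of their lcm; here gcd(10, 7) = 1, so lcm(10, 7) = 10·7 = 70, so 70 ∣ t. Since 35 ∣ 70, it follows that 35 ∣ t.

Only the reverse direction holds.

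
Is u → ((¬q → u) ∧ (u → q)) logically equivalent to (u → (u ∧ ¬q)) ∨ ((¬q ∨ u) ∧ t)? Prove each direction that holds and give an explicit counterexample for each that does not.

(→) This fails. Under t = F, q = T, u = T, the left side is true but the right side is false.

(←) This fails. Under t = F, q = F, u = T, the left side is false but the right side is true.

Both directions fail.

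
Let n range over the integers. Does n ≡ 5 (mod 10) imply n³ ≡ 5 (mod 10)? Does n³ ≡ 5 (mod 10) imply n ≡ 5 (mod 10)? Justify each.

Both directions hold; the statement is true.

[⇒] Suppose n ≡ 5 (mod 10). Write n = 10j + 5. Then (10j + 5)³ = 1000j³ + 1500j² + 750j + 125 = 10(100j³ + 150j² + 75j + 12) + 5, so n³ ≡ 5 (mod 10).

[⇐] Conversely, suppose n³ ≡ 5 (mod 10). The only residue r in {0, …, 9} with r³ ≡ 5 (mod 10) is r = 5, so n ≡ 5 (mod 10).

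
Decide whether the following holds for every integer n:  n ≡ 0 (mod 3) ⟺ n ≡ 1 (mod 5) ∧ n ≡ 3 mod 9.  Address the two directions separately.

(⇒) This fails: n = 0 gives 0 ≡ 0 (mod 3) but 0 ≡ 0 (mod 5), so the conjunction on the right does not hold.

(⇐) Conversely, if n ≡ 1 (mod 5) and n ≡ 3 (mod 9), then by the Chinese remainder theorem n ≡ 21 (mod 45). Since 21 ≡ 0 (mod 3) and 3 ∣ 45, we get n ≡ 0 (mod 3).

(⇒) fails; (⇐) holds.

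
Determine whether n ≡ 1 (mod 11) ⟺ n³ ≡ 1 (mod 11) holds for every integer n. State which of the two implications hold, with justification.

Both directions hold; the statement is true.

(⟸) Suppose n³ ≡ 1 (mod 11). The only residue r in {0, …, 10} with r³ ≡ 1 (mod 11) is r = 1, so n ≡ 1 (mod 11).

(⟹) Suppose n ≡ 1 (mod 11). Write n = 11j + 1. Then (11j + 1)³ = 1331j³ + 363j² + 33j + 1 = 11(121j³ + 33j² + 3j) + 1, so n³ ≡ 1 (mod 11).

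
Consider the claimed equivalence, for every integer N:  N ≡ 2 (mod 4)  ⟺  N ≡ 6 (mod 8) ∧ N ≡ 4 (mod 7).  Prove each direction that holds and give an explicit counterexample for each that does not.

(⟹) This fails: N = 2 gives 2 ≡ 2 (mod 4) but 2 ≡ 2 (mod 8), so the conjunction on the right does not hold.

(⟸) Conversely, if N ≡ 6 (mod 8) and N ≡ 4 (mod 7), then by the Chinese remainder theorem N ≡ 46 (mod 56). Since 46 ≡ 2 (mod 4) and 4 ∣ 56, we get N ≡ 2 (mod 4).

Not equivalent: only (⇐) holds.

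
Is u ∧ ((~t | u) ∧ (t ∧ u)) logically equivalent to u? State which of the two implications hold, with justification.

Forward direction. Assume the antecedent. If u is true, u reduces to true regardless of the other variables. If u is false, the antecedent cannot hold. Either way u holds.

Converse. This fails. Under u = T, t = F, the left side is false but the right side is true.

Only the forward direction holds.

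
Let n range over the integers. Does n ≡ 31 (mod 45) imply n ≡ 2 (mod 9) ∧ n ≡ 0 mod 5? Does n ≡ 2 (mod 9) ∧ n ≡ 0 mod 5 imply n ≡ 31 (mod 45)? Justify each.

Neither direction holds.

[⇒] This fails: n = 31 gives 31 ≡ 31 (mod 45) but 31 ≡ 4 (mod 9), so the conjunction on the right does not hold.

[⇐] This fails: n = 20 satisfies both congruences on the right (20 ≡ 2 mod 9 and 20 ≡ 0 mod 5) yet 20 ≡ 20 (mod 45), not 31.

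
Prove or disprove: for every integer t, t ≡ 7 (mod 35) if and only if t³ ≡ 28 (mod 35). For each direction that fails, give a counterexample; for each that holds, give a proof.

(←) Suppose t³ ≡ 28 (mod 35). The only residue r in {0, …, 34} with r³ ≡ 28 (mod 35) is r = 7, so t ≡ 7 (mod 35).

(→) Suppose t ≡ 7 (mod 35). Write t = 35j + 7. Then (35j + 7)³ = 42875j³ + 25725j² + 5145j + 343 = 35(1225j³ + 735j² + 147j + 9) + 28, so t³ ≡ 28 (mod 35).

Both directions hold; the statement is true.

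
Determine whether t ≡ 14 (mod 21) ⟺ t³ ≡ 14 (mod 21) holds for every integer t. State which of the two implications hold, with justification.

[⇒] Suppose t ≡ 14 (mod 21). Write t = 21j + 14. Then (21j + 14)³ = 9261j³ + 18522j² + 12348j + 2744 = 21(441j³ + 882j² + 588j + 130) + 14, so t³ ≡ 14 (mod 21).

[⇐] Conversely, suppose t³ ≡ 14 (mod 21). The only residue r in {0, …, 20} with r³ ≡ 14 (mod 21) is r = 14, so t ≡ 14 (mod 21).

Both implications hold.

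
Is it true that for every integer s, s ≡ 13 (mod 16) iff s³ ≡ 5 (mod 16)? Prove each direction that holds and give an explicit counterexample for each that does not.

Equivalent; both directions hold.

[⇒] Suppose s ≡ 13 (mod 16). Write s = 16j + 13. Then (16j + 13)³ = 4096j³ + 9984j² + 8112j + 2197 = 16(256j³ + 624j² + 507j + 137) + 5, so s³ ≡ 5 (mod 16).

[⇐] Conversely, suppose s³ ≡ 5 (mod 16). The only residue r in {0, …, 15} with r³ ≡ 5 (mod 16) is r = 13, so s ≡ 13 (mod 16).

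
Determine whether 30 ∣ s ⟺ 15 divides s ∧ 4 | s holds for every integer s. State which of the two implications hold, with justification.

The forward direction fails; the converse holds.

[⇒] This fails: take s = 30. Certainly 30 ∣ 30, but 4 ∤ 30.

[⇐] Suppose 15 ∣ s and 4 ∣ s. Any common multiple of 15 and 4 is a multiple of their lcm; here gcd(15, 4) = 1, so lcm(15, 4) = 15·4 = 60, so 60 ∣ s. Since 30 ∣ 60, it follows that 30 ∣ s.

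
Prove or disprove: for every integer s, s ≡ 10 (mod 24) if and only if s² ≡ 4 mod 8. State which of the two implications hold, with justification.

Only the forward implication holds.

(⟸) This fails: take s = 2. Then 2² = 4 ≡ 4 (mod 8), yet 2 ≡ 2 (mod 24), not 10.

(⟹) Suppose s ≡ 10 (mod 24). Then s² ≡ 10² = 100 (mod 24), and since 8 ∣ 24, also s² ≡ 4 (mod 8).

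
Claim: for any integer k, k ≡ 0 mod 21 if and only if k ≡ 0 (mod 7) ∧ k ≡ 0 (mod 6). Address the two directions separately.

The forward direction fails; the converse holds.

Forward direction. This fails: k = 21 gives 21 ≡ 0 (mod 21) but 21 ≡ 3 (mod 6), so the conjunction on the right does not hold.

Converse. If k ≡ 0 (mod 7) and k ≡ 0 (mod 6), then by the Chinese remainder theorem k ≡ 0 (mod 42). Since 0 ≡ 0 (mod 21) and 21 ∣ 42, we get k ≡ 0 (mod 21).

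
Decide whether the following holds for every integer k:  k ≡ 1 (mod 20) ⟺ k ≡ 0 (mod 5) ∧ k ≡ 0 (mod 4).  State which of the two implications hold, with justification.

(⇒) fails and (⇐) fails.

Forward direction. This fails: k = 1 gives 1 ≡ 1 (mod 20) but 1 ≡ 1 (mod 5), so the conjunction on the right does not hold.

Converse. This fails: k = 0 satisfies both congruences on the right (0 ≡ 0 mod 5 and 0 ≡ 0 mod 4) yet 0 ≡ 0 (mod 20), not 1.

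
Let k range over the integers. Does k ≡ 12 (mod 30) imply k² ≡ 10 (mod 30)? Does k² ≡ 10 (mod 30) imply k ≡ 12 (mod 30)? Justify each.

Neither implication holds.

(→) This fails: take k = 12. Then 12 ≡ 12 (mod 30), but 12² = 144 ≡ 24 (mod 30), not 10.

(←) This fails: take k = 10. Then 10² = 100 ≡ 10 (mod 30), yet 10 ≡ 10 (mod 30), not 12.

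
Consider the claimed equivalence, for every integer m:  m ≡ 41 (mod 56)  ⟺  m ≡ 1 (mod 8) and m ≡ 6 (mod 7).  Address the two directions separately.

(⟸) If m ≡ 1 (mod 8) and m ≡ 6 (mod 7), then by the Chinese remainder theorem m ≡ 41 (mod 56). This is exactly m ≡ 41 (mod 56).

(⟹) Suppose m ≡ 41 (mod 56); write m = 56j + 41. Since 8 ∣ 56, reducing mod 8 gives m ≡ 41 ≡ 1 (mod 8); since 7 ∣ 56, reducing mod 7 gives m ≡ 41 ≡ 6 (mod 7).

Both directions hold.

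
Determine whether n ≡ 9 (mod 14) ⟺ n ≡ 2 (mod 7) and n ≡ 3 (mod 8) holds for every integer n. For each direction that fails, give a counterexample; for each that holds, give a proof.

The forward direction fails; the converse holds.

(⟹) This fails: n = 9 gives 9 ≡ 9 (mod 14) but 9 ≡ 1 (mod 8), so the conjunction on the right does not hold.

(⟸) Conversely, if n ≡ 2 (mod 7) and n ≡ 3 (mod 8), then by the Chinese remainder theorem n ≡ 51 (mod 56). Since 51 ≡ 9 (mod 14) and 14 ∣ 56, we get n ≡ 9 (mod 14).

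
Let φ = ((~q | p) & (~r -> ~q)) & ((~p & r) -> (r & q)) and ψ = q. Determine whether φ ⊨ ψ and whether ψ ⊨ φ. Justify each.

Forward direction. This fails. Under r = F, q = F, p = F, the left side is true but the right side is false.

Converse. This fails. Under r = F, q = T, p = F, the left side is false but the right side is true.

Both directions fail.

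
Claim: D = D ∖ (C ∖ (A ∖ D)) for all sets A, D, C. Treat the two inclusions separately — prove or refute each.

(⊆) This inclusion fails. Take A = ∅, D = {1}, C = {1}; then 1 ∈ D but 1 ∉ D ∖ (C ∖ (A ∖ D)).

(⊇) Let x ∈ D ∖ (C ∖ (A ∖ D)). Then either x ∈ D and x ∉ A, C; or x ∈ A ∩ D and x ∉ C. In each case x ∈ D, so D ∖ (C ∖ (A ∖ D)) ⊆ D.

Only the reverse inclusion holds.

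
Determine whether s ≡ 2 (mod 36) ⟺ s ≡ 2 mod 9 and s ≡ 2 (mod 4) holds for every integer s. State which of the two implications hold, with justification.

Equivalent; both directions hold.

[⇒] Suppose s ≡ 2 (mod 36); write s = 36j + 2. Since 9 ∣ 36, reducing mod 9 gives s ≡ 2 (mod 9); since 4 ∣ 36, reducing mod 4 gives s ≡ 2 (mod 4).

[⇐] Conversely, if s ≡ 2 (mod 9) and s ≡ 2 (mod 4), then by the Chinese remainder theorem s ≡ 2 (mod 36). This is exactly s ≡ 2 (mod 36).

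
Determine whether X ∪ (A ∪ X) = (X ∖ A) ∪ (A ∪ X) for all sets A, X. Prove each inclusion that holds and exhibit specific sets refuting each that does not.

Forward inclusion. Let x ∈ X ∪ (A ∪ X). Then either x ∈ A and x ∉ X; or x ∈ X and x ∉ A; or x ∈ A ∩ X. In each case x ∈ (X ∖ A) ∪ (A ∪ X), so X ∪ (A ∪ X) ⊆ (X ∖ A) ∪ (A ∪ X).

Reverse inclusion. Let x ∈ (X ∖ A) ∪ (A ∪ X). Then either x ∈ A and x ∉ X; or x ∈ X and x ∉ A; or x ∈ A ∩ X. In each case x ∈ X ∪ (A ∪ X), so (X ∖ A) ∪ (A ∪ X) ⊆ X ∪ (A ∪ X).

The two sets are equal.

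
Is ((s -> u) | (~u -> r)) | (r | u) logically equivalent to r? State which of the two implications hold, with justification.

[⇒] This fails. Under u = F, s = F, r = F, the left side is true but the right side is false.

[⇐] Assume the antecedent. If u is true, the consequent reduces to true regardless of the other variables. If u is false, the antecedent forces (u = F, s = F, r = T) or (u = F, s = T, r = T), and the consequent holds there. Either way the consequent holds.

Not equivalent: only (⇐) holds.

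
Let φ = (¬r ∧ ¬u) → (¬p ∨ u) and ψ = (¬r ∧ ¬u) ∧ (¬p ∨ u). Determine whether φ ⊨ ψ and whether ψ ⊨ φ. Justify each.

(→) This fails. Under u = T, p = F, r = F, the left side is true but the right side is false.

(←) Assume the antecedent. If u is true, the antecedent cannot hold. If u is false, the antecedent forces (u = F, p = F, r = F), and (¬r ∧ ¬u) → (¬p ∨ u) holds there. Either way (¬r ∧ ¬u) → (¬p ∨ u) holds.

The forward direction fails; the converse holds.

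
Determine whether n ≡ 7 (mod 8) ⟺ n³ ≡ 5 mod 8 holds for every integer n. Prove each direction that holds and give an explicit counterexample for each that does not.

Forward direction. This fails: take n = 7. Then 7 ≡ 7 (mod 8), but 7³ = 343 ≡ 7 (mod 8), not 5.

Converse. This fails: take n = 5. Then 5³ = 125 ≡ 5 (mod 8), yet 5 ≡ 5 (mod 8), not 7.

Both directions fail.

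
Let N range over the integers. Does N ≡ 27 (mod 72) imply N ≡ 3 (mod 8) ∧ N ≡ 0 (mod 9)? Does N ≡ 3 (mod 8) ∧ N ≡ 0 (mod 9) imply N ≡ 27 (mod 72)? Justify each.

(⟸) If N ≡ 3 (mod 8) and N ≡ 0 (mod 9), then by the Chinese remainder theorem N ≡ 27 (mod 72). This is exactly N ≡ 27 (mod 72).

(⟹) Suppose N ≡ 27 (mod 72); write N = 72j + 27. Since 8 ∣ 72, reducing mod 8 gives N ≡ 27 ≡ 3 (mod 8); since 9 ∣ 72, reducing mod 9 gives N ≡ 27 ≡ 0 (mod 9).

Both directions hold.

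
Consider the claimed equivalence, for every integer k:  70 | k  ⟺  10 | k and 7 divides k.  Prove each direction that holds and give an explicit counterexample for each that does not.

Both implications hold.

(⟹) If 70 ∣ k, write k = 70q. Since 70 = 7·10, k = 10·(7q), so 10 ∣ k; and since 70 = 10·7, k = 7·(10q), so 7 ∣ k.

(⟸) Suppose 10 ∣ k and 7 ∣ k. Any common multiple of 10 and 7 is a multiple of their lcm; here gcd(10, 7) = 1, so lcm(10, 7) = 10·7 = 70, so 70 ∣ k.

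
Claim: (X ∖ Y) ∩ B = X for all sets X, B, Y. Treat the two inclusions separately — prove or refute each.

Forward inclusion. Let x ∈ (X ∖ Y) ∩ B. Then x ∈ X ∩ B and x ∉ Y, from which x ∈ X.

Reverse inclusion. This inclusion fails. Take X = {1}, B = ∅, Y = ∅; then 1 ∈ X but 1 ∉ (X ∖ Y) ∩ B.

(⊆) holds; (⊇) fails.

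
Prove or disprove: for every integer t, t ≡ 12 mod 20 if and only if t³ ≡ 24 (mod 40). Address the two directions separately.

(⇒) fails and (⇐) fails.

Forward direction. This fails: take t = 12. Then 12 ≡ 12 (mod 20), but 12³ = 1728 ≡ 8 (mod 40), not 24.

Converse. This fails: take t = 4. Then 4³ = 64 ≡ 24 (mod 40), yet 4 ≡ 4 (mod 20), not 12.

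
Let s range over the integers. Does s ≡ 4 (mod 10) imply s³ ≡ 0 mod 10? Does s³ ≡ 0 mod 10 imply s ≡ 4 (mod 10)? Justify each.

(⇒) This fails: take s = 4. Then 4 ≡ 4 (mod 10), but 4³ = 64 ≡ 4 (mod 10), not 0.

(⇐) This fails: take s = 0. Then 0³ = 0 ≡ 0 (mod 10), yet 0 ≡ 0 (mod 10), not 4.

(⇒) fails and (⇐) fails.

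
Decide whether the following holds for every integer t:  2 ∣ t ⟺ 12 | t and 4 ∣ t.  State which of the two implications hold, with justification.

Only the converse holds.

(⟸) Suppose 12 ∣ t and 4 ∣ t. Any common multiple of 12 and 4 is a multiple of their lcm; here lcm(12, 4) = 12·4/gcd(12, 4) = 48/4 = 12, so 12 ∣ t. Since 2 ∣ 12, it follows that 2 ∣ t.

(⟹) This fails: take t = 2. Certainly 2 ∣ 2, but 12 ∤ 2.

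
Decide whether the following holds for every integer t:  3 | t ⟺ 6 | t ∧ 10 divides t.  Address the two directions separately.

The forward direction fails; the converse holds.

[⇐] Suppose 6 ∣ t and 10 ∣ t. Any common multiple of 6 and 10 is a multiple of their lcm; here lcm(6, 10) = 6·10/gcd(6, 10) = 60/2 = 30, so 30 ∣ t. Since 3 ∣ 30, it follows that 3 ∣ t.

[⇒] This fails: take t = 3. Certainly 3 ∣ 3, but 6 ∤ 3.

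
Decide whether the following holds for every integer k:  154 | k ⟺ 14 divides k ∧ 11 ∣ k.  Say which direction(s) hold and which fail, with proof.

(⇒) If 154 ∣ k, write k = 154q. Since 154 = 11·14, k = 14·(11q), so 14 ∣ k; and since 154 = 14·11, k = 11·(14q), so 11 ∣ k.

(⇐) Suppose 14 ∣ k and 11 ∣ k. Any common multiple of 14 and 11 is a multiple of their lcm; here gcd(14, 11) = 1, so lcm(14, 11) = 14·11 = 154, so 154 ∣ k.

Equivalent; both directions hold.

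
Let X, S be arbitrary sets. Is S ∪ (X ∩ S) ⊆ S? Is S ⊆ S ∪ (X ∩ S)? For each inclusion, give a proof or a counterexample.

The two sets are equal.

(⟹) Let x ∈ S ∪ (X ∩ S). Then either x ∈ S and x ∉ X; or x ∈ X ∩ S. In each case x ∈ S, so S ∪ (X ∩ S) ⊆ S.

(⟸) Let x ∈ S. Then either x ∈ S and x ∉ X; or x ∈ X ∩ S. In each case x ∈ S ∪ (X ∩ S), so S ⊆ S ∪ (X ∩ S).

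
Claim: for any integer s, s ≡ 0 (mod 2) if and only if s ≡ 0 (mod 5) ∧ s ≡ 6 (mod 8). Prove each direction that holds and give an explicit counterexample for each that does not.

Only the converse holds.

[⇐] If s ≡ 0 (mod 5) and s ≡ 6 (mod 8), then by the Chinese remainder theorem s ≡ 30 (mod 40). Since 30 ≡ 0 (mod 2) and 2 ∣ 40, we get s ≡ 0 (mod 2).

[⇒] This fails: s = 0 gives 0 ≡ 0 (mod 2) but 0 ≡ 0 (mod 8), so the conjunction on the right does not hold.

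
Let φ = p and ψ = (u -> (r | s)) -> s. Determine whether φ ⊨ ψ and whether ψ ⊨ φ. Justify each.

Neither direction holds.

(⟹) This fails. Under r = F, s = F, p = T, u = F, the left side is true but the right side is false.

(⟸) This fails. Under r = F, s = T, p = F, u = F, the left side is false but the right side is true.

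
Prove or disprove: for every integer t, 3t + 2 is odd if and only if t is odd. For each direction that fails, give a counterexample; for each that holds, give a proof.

(→) Suppose 3t + 2 is odd. Since 3 is odd, 3t and t have the same parity, so 3t + 2 ≡ t + 2 (mod 2). As 2 is even, 3t + 2 is odd exactly when t is odd. Thus t is odd.

(←) Conversely, suppose t is odd; write t = 2j + 1. Then 3t + 2 = 3·(2j + 1) + 2 = 2·3j + 5, which is odd.

The biconditional holds.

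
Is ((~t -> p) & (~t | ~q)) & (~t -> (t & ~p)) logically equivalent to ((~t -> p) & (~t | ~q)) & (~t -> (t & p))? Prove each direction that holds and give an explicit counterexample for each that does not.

Forward direction. Assume the antecedent. If t is true, the antecedent forces (t = T, p = F, q = F) or (t = T, p = T, q = F), and the consequent holds there. If t is false, the antecedent cannot hold. Either way the consequent holds.

Converse. Assume the antecedent. If t is true, the antecedent forces (t = T, p = F, q = F) or (t = T, p = T, q = F), and the consequent holds there. If t is false, the antecedent cannot hold. Either way the consequent holds.

Both directions hold.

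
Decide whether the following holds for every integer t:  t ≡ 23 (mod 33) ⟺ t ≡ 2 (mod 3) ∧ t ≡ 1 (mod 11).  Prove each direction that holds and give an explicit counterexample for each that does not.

(→) Suppose t ≡ 23 (mod 33); write t = 33j + 23. Since 3 ∣ 33, reducing mod 3 gives t ≡ 23 ≡ 2 (mod 3); since 11 ∣ 33, reducing mod 11 gives t ≡ 23 ≡ 1 (mod 11).

(←) Conversely, if t ≡ 2 (mod 3) and t ≡ 1 (mod 11), then by the Chinese remainder theorem t ≡ 23 (mod 33). This is exactly t ≡ 23 (mod 33).

Equivalent; both directions hold.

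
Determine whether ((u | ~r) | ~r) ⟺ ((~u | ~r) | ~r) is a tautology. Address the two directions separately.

Forward direction. This fails. Under r = T, u = T, the left side is true but the right side is false.

Converse. This fails. Under r = T, u = F, the left side is false but the right side is true.

Both directions fail.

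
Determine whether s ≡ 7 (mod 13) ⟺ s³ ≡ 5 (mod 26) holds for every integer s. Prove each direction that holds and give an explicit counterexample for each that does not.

Both directions fail.

(⟹) This fails: take s = 20. Then 20 ≡ 7 (mod 13), but 20³ = 8000 ≡ 18 (mod 26), not 5.

(⟸) This fails: take s = 11. Then 11³ = 1331 ≡ 5 (mod 26), yet 11 ≡ 11 (mod 13), not 7.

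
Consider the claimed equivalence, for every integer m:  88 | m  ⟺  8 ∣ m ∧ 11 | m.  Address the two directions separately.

Both implications hold.

(⇐) Suppose 8 ∣ m and 11 ∣ m. Any common multiple of 8 and 11 is a multiple of their lcm; here gcd(8, 11) = 1, so lcm(8, 11) = 8·11 = 88, so 88 ∣ m.

(⇒) If 88 ∣ m, write m = 88q. Since 88 = 11·8, m = 8·(11q), so 8 ∣ m; and since 88 = 8·11, m = 11·(8q), so 11 ∣ m.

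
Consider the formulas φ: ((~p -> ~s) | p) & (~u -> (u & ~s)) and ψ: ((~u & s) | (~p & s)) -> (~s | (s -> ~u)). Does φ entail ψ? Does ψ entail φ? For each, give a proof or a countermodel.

(⇒) Assume the antecedent. If p is true, the consequent reduces to true regardless of the other variables. If p is false, the antecedent forces (u = T, p = F, s = F), and the consequent holds there. Either way the consequent holds.

(⇐) This fails. Under u = F, p = F, s = F, the left side is false but the right side is true.

Only the forward direction holds.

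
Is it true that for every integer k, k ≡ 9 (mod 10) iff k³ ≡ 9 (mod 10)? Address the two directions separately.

(→) Suppose k ≡ 9 (mod 10). Write k = 10j + 9. Then (10j + 9)³ = 1000j³ + 2700j² + 2430j + 729 = 10(100j³ + 270j² + 243j + 72) + 9, so k³ ≡ 9 (mod 10).

(←) For the converse, argue contrapositively. If k ≢ 9 (mod 10), then k is congruent to one of 0, 1, 2, 3, 4, 5, 6, 7, 8 modulo 10, and these give k³ ≡ 0, 1, 8, 7, 4, 5, 6, 3, 2 respectively — never 9.

Both directions hold; the statement is true.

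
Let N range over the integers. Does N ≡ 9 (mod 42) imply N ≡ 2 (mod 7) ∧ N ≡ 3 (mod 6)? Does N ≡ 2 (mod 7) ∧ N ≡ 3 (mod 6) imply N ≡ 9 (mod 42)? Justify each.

(→) Suppose N ≡ 9 (mod 42); write N = 42j + 9. Since 7 ∣ 42, reducing mod 7 gives N ≡ 9 ≡ 2 (mod 7); since 6 ∣ 42, reducing mod 6 gives N ≡ 9 ≡ 3 (mod 6).

(←) Conversely, if N ≡ 2 (mod 7) and N ≡ 3 (mod 6), then by the Chinese remainder theorem N ≡ 9 (mod 42). This is exactly N ≡ 9 (mod 42).

Both directions hold; the statement is true.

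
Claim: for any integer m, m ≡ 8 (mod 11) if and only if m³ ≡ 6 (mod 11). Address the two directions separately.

(⟹) Suppose m ≡ 8 (mod 11). Write m = 11j + 8. Then (11j + 8)³ = 1331j³ + 2904j² + 2112j + 512 = 11(121j³ + 264j² + 192j + 46) + 6, so m³ ≡ 6 (mod 11).

(⟸) Conversely, suppose m³ ≡ 6 (mod 11). The only residue r in {0, …, 10} with r³ ≡ 6 (mod 11) is r = 8, so m ≡ 8 (mod 11).

The biconditional holds.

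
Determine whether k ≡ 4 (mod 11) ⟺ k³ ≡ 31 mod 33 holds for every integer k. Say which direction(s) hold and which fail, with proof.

[⇒] This fails: take k = 15. Then 15 ≡ 4 (mod 11), but 15³ = 3375 ≡ 9 (mod 33), not 31.

[⇐] Conversely, the residues r modulo 33 with r³ ≡ 31 (mod 33) are exactly {4}, and each is ≡ 4 (mod 11).

The forward direction fails; the converse holds.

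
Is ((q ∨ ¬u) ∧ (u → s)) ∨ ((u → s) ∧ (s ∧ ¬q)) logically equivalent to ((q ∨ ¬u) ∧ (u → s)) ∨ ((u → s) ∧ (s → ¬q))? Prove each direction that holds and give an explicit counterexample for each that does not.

(→) Assume the antecedent. If s is true, the consequent reduces to true regardless of the other variables. If s is false, the antecedent forces (s = F, u = F, q = F) or (s = F, u = F, q = T), and the consequent holds there. Either way the consequent holds.

(←) Assume the antecedent. If s is true, the consequent reduces to true regardless of the other variables. If s is false, the antecedent forces (s = F, u = F, q = F) or (s = F, u = F, q = T), and the consequent holds there. Either way the consequent holds.

Both directions hold.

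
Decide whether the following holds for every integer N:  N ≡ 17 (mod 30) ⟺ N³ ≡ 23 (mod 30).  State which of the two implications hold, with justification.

(⟹) Suppose N ≡ 17 (mod 30). Write N = 30j + 17. Then (30j + 17)³ = 27000j³ + 45900j² + 26010j + 4913 = 30(900j³ + 1530j² + 867j + 163) + 23, so N³ ≡ 23 (mod 30).

(⟸) Conversely, suppose N³ ≡ 23 (mod 30). The only residue r in {0, …, 29} with r³ ≡ 23 (mod 30) is r = 17, so N ≡ 17 (mod 30).

Both implications hold.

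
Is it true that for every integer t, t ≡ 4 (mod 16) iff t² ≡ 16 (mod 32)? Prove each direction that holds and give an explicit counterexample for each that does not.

(⇒) holds; (⇐) fails.

(⟸) This fails: take t = 12. Then 12² = 144 ≡ 16 (mod 32), yet 12 ≡ 12 (mod 16), not 4.

(⟹) Suppose t ≡ 4 (mod 16). Working modulo 32, t ∈ {4, 20}; for each such r, r² ≡ 16 (mod 32).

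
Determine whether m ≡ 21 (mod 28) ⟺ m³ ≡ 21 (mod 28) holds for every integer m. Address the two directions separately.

[⇒] Suppose m ≡ 21 (mod 28). Write m = 28j + 21. Then (28j + 21)³ = 21952j³ + 49392j² + 37044j + 9261 = 28(784j³ + 1764j² + 1323j + 330) + 21, so m³ ≡ 21 (mod 28).

[⇐] Conversely, suppose m³ ≡ 21 (mod 28). The only residue r in {0, …, 27} with r³ ≡ 21 (mod 28) is r = 21, so m ≡ 21 (mod 28).

Both implications hold.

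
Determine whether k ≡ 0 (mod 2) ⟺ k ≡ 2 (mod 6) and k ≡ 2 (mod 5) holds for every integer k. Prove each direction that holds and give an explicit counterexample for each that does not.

(⇒) fails; (⇐) holds.

(⇒) This fails: k = 0 gives 0 ≡ 0 (mod 2) but 0 ≡ 0 (mod 6), so the conjunction on the right does not hold.

(⇐) Conversely, if k ≡ 2 (mod 6) and k ≡ 2 (mod 5), then by the Chinese remainder theorem k ≡ 2 (mod 30). Since 2 ≡ 0 (mod 2) and 2 ∣ 30, we get k ≡ 0 (mod 2).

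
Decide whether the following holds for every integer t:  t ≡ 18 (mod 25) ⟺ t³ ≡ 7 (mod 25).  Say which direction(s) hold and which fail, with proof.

Both implications hold.

(→) Suppose t ≡ 18 (mod 25). Write t = 25j + 18. Then (25j + 18)³ = 15625j³ + 33750j² + 24300j + 5832 = 25(625j³ + 1350j² + 972j + 233) + 7, so t³ ≡ 7 (mod 25).

(←) Conversely, suppose t³ ≡ 7 (mod 25). The only residue r in {0, …, 24} with r³ ≡ 7 (mod 25) is r = 18, so t ≡ 18 (mod 25).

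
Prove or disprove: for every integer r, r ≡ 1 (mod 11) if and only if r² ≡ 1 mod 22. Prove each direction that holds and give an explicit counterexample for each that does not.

(⇒) This fails: take r = 12. Then 12 ≡ 1 (mod 11), but 12² = 144 ≡ 12 (mod 22), not 1.

(⇐) This fails: take r = 21. Then 21² = 441 ≡ 1 (mod 22), yet 21 ≡ 10 (mod 11), not 1.

(⇒) fails and (⇐) fails.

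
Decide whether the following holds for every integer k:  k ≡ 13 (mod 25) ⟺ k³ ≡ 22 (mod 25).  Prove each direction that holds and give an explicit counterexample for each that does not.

Both directions hold; the statement is true.

Forward direction. Suppose k ≡ 13 (mod 25). Write k = 25j + 13. Then (25j + 13)³ = 15625j³ + 24375j² + 12675j + 2197 = 25(625j³ + 975j² + 507j + 87) + 22, so k³ ≡ 22 (mod 25).

Converse. Suppose k³ ≡ 22 (mod 25). The only residue r in {0, …, 24} with r³ ≡ 22 (mod 25) is r = 13, so k ≡ 13 (mod 25).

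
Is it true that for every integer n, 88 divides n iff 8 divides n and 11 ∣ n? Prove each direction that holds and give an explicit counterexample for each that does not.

Equivalent; both directions hold.

Converse. Suppose 8 ∣ n and 11 ∣ n. Any common multiple of 8 and 11 is a multiple of their lcm; here gcd(8, 11) = 1, so lcm(8, 11) = 8·11 = 88, so 88 ∣ n.

Forward direction. If 88 ∣ n, write n = 88q. Since 88 = 11·8, n = 8·(11q), so 8 ∣ n; and since 88 = 8·11, n = 11·(8q), so 11 ∣ n.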